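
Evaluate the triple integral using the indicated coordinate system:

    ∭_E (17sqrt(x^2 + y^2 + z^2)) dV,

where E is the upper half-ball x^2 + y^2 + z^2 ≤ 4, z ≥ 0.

In spherical coordinates, x = ρ sin(φ) cos(θ), y = ρ sin(φ) sin(θ), z = ρ cos(φ), and dV = ρ^2 sin(φ) dρ dφ dθ.

The integrand becomes 17ρ, so

    ∭_E (17sqrt(x^2 + y^2 + z^2)) dV = ∫_{0}^{2π} ∫_{0}^{π/2} ∫_{0}^{2} (17ρ) · ρ^2 sin(φ) dρ dφ dθ.

Inner (ρ): 68sin(φ).
Middle (φ): 68.
Outer (θ): 136π.

Therefore the triple integral equals 136π.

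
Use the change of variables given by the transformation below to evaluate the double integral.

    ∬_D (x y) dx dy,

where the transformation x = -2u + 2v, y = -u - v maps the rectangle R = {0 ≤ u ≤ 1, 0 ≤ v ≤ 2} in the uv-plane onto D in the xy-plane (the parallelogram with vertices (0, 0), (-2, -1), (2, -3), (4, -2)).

Compute the Jacobian determinant of (x, y) with respect to (u, v):

    ∂(x,y)/∂(u,v) = | -2  2 | = (-2)(-1) - (2)(-1) = 4.
                   | -1  -1 |

Its absolute value is |J| = 4 (the area scaling factor).

Substituting x = -2u + 2v, y = -u - v into the integrand,

    x y → 2u^2 - 2v^2,

so the integral becomes

    ∬_R (2u^2 - 2v^2) · |J| du dv = ∫_0^1 ∫_0^2 (8u^2 - 8v^2) dv du.

Inner (v): 16u^2 - 64/3.
Outer (u): -16.

Therefore ∬_D (x y) dx dy = -16.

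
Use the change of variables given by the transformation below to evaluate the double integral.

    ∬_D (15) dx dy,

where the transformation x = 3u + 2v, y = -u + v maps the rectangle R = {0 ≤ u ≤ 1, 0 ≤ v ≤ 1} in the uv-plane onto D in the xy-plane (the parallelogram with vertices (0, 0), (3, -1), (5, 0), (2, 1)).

Compute the Jacobian determinant of (x, y) with respect to (u, v):

    ∂(x,y)/∂(u,v) = | 3  2 | = (3)(1) - (2)(-1) = 5.
                   | -1  1 |

Its absolute value is |J| = 5 (the area scaling factor).

Substituting x = 3u + 2v, y = -u + v into the integrand,

    15 → 15,

so the integral becomes

    ∬_R (15) · |J| du dv = ∫_0^1 ∫_0^1 (75) dv du.

Inner (v): 75.
Outer (u): 75.

Therefore ∬_D (15) dx dy = 75.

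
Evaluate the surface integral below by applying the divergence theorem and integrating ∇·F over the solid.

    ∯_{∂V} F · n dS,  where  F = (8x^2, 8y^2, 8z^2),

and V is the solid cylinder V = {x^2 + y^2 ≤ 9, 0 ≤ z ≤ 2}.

By the divergence theorem,

    ∯_{∂V} F · n dS = ∭_V (∇ · F) dV.

Compute the divergence:
    ∇ · F = ∂F_x/∂x + ∂F_y/∂y + ∂F_z/∂z = 16x + 16y + 16z.

In cylindrical coordinates, x = r cos(θ), y = r sin(θ), z = z, dV = r dr dθ dz, with 0 ≤ r ≤ 3, 0 ≤ θ ≤ 2π, 0 ≤ z ≤ 2.

The integrand, after substitution and multiplying by the volume element, becomes (16sqrt(2)r sin(θ + π/4) + 16z) · r, so

    ∭_V (∇·F) dV = ∫_0^{2π} ∫_0^{3} ∫_0^{2} (16sqrt(2)r sin(θ + π/4) + 16z) · r dz dr dθ.

Inner (z from 0 to 2): 32r (sqrt(2)r sin(θ + π/4) + 1).
Middle (r from 0 to 3): 288sqrt(2)sin(θ + π/4) + 144.
Outer (θ from 0 to 2π): 288π.

Therefore ∯_{∂V} F · n dS = 288π.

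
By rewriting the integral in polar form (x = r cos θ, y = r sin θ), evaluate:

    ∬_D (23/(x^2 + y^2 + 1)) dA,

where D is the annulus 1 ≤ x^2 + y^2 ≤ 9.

The region D is 1 ≤ r ≤ 3, 0 ≤ θ ≤ 2π in polar coordinates, where x = r cos(θ), y = r sin(θ), and dA = r dr dθ.

Under the substitution, the integrand becomes 23/(r^2 + 1), so

    ∬_D (23/(x^2 + y^2 + 1)) dA = ∫_{0}^{2π} ∫_{1}^{3} (23/(r^2 + 1)) · r dr dθ.

Inner integral (in r): ∫_{1}^{3} (23/(r^2 + 1)) · r dr = 23log(5)/2.

Outer integral (in θ): ∫_{0}^{2π} (23log(5)/2) dθ = 23π log(5).

Therefore ∬_D (23/(x^2 + y^2 + 1)) dA = 23π log(5).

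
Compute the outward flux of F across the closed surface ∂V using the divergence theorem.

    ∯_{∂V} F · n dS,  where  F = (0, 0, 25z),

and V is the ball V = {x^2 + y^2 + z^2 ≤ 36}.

By the divergence theorem,

    ∯_{∂V} F · n dS = ∭_V (∇ · F) dV.

Compute the divergence:
    ∇ · F = ∂F_x/∂x + ∂F_y/∂y + ∂F_z/∂z = 0 + 0 + 25 = 25.

In spherical coordinates, x = ρ sin(φ) cos(θ), y = ρ sin(φ) sin(θ), z = ρ cos(φ), dV = ρ^2 sin(φ) dρ dφ dθ, with 0 ≤ ρ ≤ 6, 0 ≤ φ ≤ π, 0 ≤ θ ≤ 2π.

The integrand, after substitution and multiplying by the volume element, becomes (25) · ρ^2 sin(φ), so

    ∭_V (∇·F) dV = ∫_0^{2π} ∫_0^{π} ∫_0^{6} (25) · ρ^2 sin(φ) dρ dφ dθ.

Inner (ρ from 0 to 6): 1800sin(φ).
Middle (φ from 0 to π): 3600.
Outer (θ from 0 to 2π): 7200π.

Therefore ∯_{∂V} F · n dS = 7200π.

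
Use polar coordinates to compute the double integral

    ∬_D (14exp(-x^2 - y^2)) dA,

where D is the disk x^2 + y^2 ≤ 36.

The region D is 0 ≤ r ≤ 6, 0 ≤ θ ≤ 2π in polar coordinates, where x = r cos(θ), y = r sin(θ), and dA = r dr dθ.

Under the substitution, the integrand becomes 14exp(-r^2), so

    ∬_D (14exp(-x^2 - y^2)) dA = ∫_{0}^{2π} ∫_{0}^{6} (14exp(-r^2)) · r dr dθ.

Inner integral (in r): ∫_{0}^{6} (14exp(-r^2)) · r dr = 7 - 7exp(-36).

Outer integral (in θ): ∫_{0}^{2π} (7 - 7exp(-36)) dθ = -14π exp(-36) + 14π.

Therefore ∬_D (14exp(-x^2 - y^2)) dA = -14π exp(-36) + 14π.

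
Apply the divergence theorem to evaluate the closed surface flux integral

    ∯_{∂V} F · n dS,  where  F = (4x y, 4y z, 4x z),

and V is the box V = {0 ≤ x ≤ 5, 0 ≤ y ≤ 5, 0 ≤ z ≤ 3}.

By the divergence theorem,

    ∯_{∂V} F · n dS = ∭_V (∇ · F) dV.

Compute the divergence:
    ∇ · F = ∂F_x/∂x + ∂F_y/∂y + ∂F_z/∂z = 4y + 4z + 4x = 4x + 4y + 4z.

V is a rectangular box, so dV = dx dy dz with 0 ≤ x ≤ 5, 0 ≤ y ≤ 5, 0 ≤ z ≤ 3.

Integrate (4x + 4y + 4z) over V as an iterated integral:

    ∭_V (∇·F) dV = ∫_0^{5} ∫_0^{5} ∫_0^{3} (4x + 4y + 4z) dz dy dx.

Inner (z from 0 to 3): 12x + 12y + 18.
Middle (y from 0 to 5): 60x + 240.
Outer (x from 0 to 5): 1950.

Therefore ∯_{∂V} F · n dS = 1950.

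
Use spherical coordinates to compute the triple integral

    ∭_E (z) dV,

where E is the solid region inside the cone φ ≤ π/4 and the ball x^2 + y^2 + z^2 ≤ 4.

In spherical coordinates, x = ρ sin(φ) cos(θ), y = ρ sin(φ) sin(θ), z = ρ cos(φ), and dV = ρ^2 sin(φ) dρ dφ dθ.

The integrand becomes ρ cos(φ), so

    ∭_E (z) dV = ∫_{0}^{2π} ∫_{0}^{π/4} ∫_{0}^{2} (ρ cos(φ)) · ρ^2 sin(φ) dρ dφ dθ.

Inner (ρ): 2sin(2φ).
Middle (φ): 1.
Outer (θ): 2π.

Therefore the triple integral equals 2π.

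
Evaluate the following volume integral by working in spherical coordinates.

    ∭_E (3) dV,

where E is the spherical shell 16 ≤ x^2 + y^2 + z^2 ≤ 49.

In spherical coordinates, x = ρ sin(φ) cos(θ), y = ρ sin(φ) sin(θ), z = ρ cos(φ), and dV = ρ^2 sin(φ) dρ dφ dθ.

The integrand becomes 3, so

    ∭_E (3) dV = ∫_{0}^{2π} ∫_{0}^{π} ∫_{4}^{7} (3) · ρ^2 sin(φ) dρ dφ dθ.

Inner (ρ): 279sin(φ).
Middle (φ): 558.
Outer (θ): 1116π.

Therefore the triple integral equals 1116π.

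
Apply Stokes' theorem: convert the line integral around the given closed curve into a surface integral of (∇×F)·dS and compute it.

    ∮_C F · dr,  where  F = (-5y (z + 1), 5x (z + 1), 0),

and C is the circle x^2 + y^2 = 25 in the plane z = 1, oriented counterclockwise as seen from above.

Let S be the flat disk x^2 + y^2 ≤ 25 in the plane z = 1, with upward unit normal n̂ = ẑ. By Stokes' theorem,

    ∮_C F · dr = ∬_S (∇ × F) · n̂ dS = ∬_D (curl F)_z dA,

where D is the disk x^2 + y^2 ≤ 25.

Compute the curl of F = (-5y (z + 1), 5x (z + 1), 0):
    (∇ × F)_x = ∂F_z/∂y - ∂F_y/∂z = -5x,
    (∇ × F)_y = ∂F_x/∂z - ∂F_z/∂x = -5y,
    (∇ × F)_z = ∂F_y/∂x - ∂F_x/∂y = 10z + 10.

On z = 1, (curl F)_z = 20.

Convert to polar (x = r cos θ, y = r sin θ, dA = r dr dθ); the integrand becomes 20, so

    ∬_D (curl F)_z dA = ∫_0^{2π} ∫_0^{5} (20) · r dr dθ.

Inner (r from 0 to 5): 250.
Outer (θ from 0 to 2π): 500π.

Therefore ∮_C F · dr = 500π.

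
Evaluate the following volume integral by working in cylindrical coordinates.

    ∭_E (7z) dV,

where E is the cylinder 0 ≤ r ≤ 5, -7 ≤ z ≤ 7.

In cylindrical coordinates, x = r cos(θ), y = r sin(θ), z = z, and dV = r dr dθ dz.

The integrand becomes 7z, so

    ∭_E (7z) dV = ∫_{0}^{2π} ∫_{0}^{5} ∫_{-7}^{7} (7z) · r dz dr dθ.

Inner (z): 0.
Middle (r from 0 to 5): 0.
Outer (θ): 0.

Therefore the triple integral equals 0.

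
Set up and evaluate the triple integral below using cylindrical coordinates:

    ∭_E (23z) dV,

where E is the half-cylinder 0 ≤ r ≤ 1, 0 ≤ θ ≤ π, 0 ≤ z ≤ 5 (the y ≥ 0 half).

In cylindrical coordinates, x = r cos(θ), y = r sin(θ), z = z, and dV = r dr dθ dz.

The integrand becomes 23z, so

    ∭_E (23z) dV = ∫_{0}^{π} ∫_{0}^{1} ∫_{0}^{5} (23z) · r dz dr dθ.

Inner (z): 575r/2.
Middle (r from 0 to 1): 575/4.
Outer (θ): 575π/4.

Therefore the triple integral equals 575π/4.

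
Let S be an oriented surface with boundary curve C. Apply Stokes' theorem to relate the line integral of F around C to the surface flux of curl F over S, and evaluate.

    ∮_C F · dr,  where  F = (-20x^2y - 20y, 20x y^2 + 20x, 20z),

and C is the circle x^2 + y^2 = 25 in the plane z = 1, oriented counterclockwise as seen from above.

Let S be the flat disk x^2 + y^2 ≤ 25 in the plane z = 1, with upward unit normal n̂ = ẑ. By Stokes' theorem,

    ∮_C F · dr = ∬_S (∇ × F) · n̂ dS = ∬_D (curl F)_z dA,

where D is the disk x^2 + y^2 ≤ 25.

Compute the curl of F = (-20x^2y - 20y, 20x y^2 + 20x, 20z):
    (∇ × F)_x = ∂F_z/∂y - ∂F_y/∂z = 0,
    (∇ × F)_y = ∂F_x/∂z - ∂F_z/∂x = 0,
    (∇ × F)_z = ∂F_y/∂x - ∂F_x/∂y = 20x^2 + 20y^2 + 40.

On z = 1, (curl F)_z = 20x^2 + 20y^2 + 40.

Convert to polar (x = r cos θ, y = r sin θ, dA = r dr dθ); the integrand becomes 20r^2 + 40, so

    ∬_D (curl F)_z dA = ∫_0^{2π} ∫_0^{5} (20r^2 + 40) · r dr dθ.

Inner (r from 0 to 5): 3625.
Outer (θ from 0 to 2π): 7250π.

Therefore ∮_C F · dr = 7250π.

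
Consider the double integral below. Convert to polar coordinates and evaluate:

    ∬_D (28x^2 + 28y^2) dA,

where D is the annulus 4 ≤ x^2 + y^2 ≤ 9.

The region D is 2 ≤ r ≤ 3, 0 ≤ θ ≤ 2π in polar coordinates, where x = r cos(θ), y = r sin(θ), and dA = r dr dθ.

Under the substitution, the integrand becomes 28r^2, so

    ∬_D (28x^2 + 28y^2) dA = ∫_{0}^{2π} ∫_{2}^{3} (28r^2) · r dr dθ.

Inner integral (in r): ∫_{2}^{3} (28r^2) · r dr = 455.

Outer integral (in θ): ∫_{0}^{2π} (455) dθ = 910π.

Therefore ∬_D (28x^2 + 28y^2) dA = 910π.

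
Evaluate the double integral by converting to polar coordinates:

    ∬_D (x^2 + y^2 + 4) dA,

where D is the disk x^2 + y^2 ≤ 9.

The region D is 0 ≤ r ≤ 3, 0 ≤ θ ≤ 2π in polar coordinates, where x = r cos(θ), y = r sin(θ), and dA = r dr dθ.

Under the substitution, the integrand becomes r^2 + 4, so

    ∬_D (x^2 + y^2 + 4) dA = ∫_{0}^{2π} ∫_{0}^{3} (r^2 + 4) · r dr dθ.

Inner integral (in r): ∫_{0}^{3} (r^2 + 4) · r dr = 153/4.

Outer integral (in θ): ∫_{0}^{2π} (153/4) dθ = 153π/2.

Therefore ∬_D (x^2 + y^2 + 4) dA = 153π/2.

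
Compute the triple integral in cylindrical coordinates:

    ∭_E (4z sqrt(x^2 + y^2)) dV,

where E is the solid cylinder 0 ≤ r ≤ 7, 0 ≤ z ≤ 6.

In cylindrical coordinates, x = r cos(θ), y = r sin(θ), z = z, and dV = r dr dθ dz.

The integrand becomes 4r z, so

    ∭_E (4z sqrt(x^2 + y^2)) dV = ∫_{0}^{2π} ∫_{0}^{7} ∫_{0}^{6} (4r z) · r dz dr dθ.

Inner (z): 72r^2.
Middle (r from 0 to 7): 8232.
Outer (θ): 16464π.

Therefore the triple integral equals 16464π.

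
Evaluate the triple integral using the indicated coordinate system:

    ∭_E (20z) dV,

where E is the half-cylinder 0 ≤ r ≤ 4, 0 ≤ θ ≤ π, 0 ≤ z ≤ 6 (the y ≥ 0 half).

In cylindrical coordinates, x = r cos(θ), y = r sin(θ), z = z, and dV = r dr dθ dz.

The integrand becomes 20z, so

    ∭_E (20z) dV = ∫_{0}^{π} ∫_{0}^{4} ∫_{0}^{6} (20z) · r dz dr dθ.

Inner (z): 360r.
Middle (r from 0 to 4): 2880.
Outer (θ): 2880π.

Therefore the triple integral equals 2880π.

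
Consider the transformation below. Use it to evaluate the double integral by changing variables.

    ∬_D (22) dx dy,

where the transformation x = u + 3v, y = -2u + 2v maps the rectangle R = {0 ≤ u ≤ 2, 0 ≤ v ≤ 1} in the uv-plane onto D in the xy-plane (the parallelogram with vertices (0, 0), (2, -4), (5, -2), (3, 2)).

Compute the Jacobian determinant of (x, y) with respect to (u, v):

    ∂(x,y)/∂(u,v) = | 1  3 | = (1)(2) - (3)(-2) = 8.
                   | -2  2 |

Its absolute value is |J| = 8 (the area scaling factor).

Substituting x = u + 3v, y = -2u + 2v into the integrand,

    22 → 22,

so the integral becomes

    ∬_R (22) · |J| du dv = ∫_0^2 ∫_0^1 (176) dv du.

Inner (v): 176.
Outer (u): 352.

Therefore ∬_D (22) dx dy = 352.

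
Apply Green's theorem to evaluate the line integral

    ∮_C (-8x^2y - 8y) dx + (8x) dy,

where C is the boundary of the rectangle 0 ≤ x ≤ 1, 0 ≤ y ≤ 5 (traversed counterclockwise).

Green's theorem converts the closed line integral into a double integral over the enclosed region D:

    ∮_C P dx + Q dy = ∬_D (∂Q/∂x - ∂P/∂y) dA.

Here P = -8x^2y - 8y, Q = 8x, so

    ∂Q/∂x = 8,    ∂P/∂y = -8x^2 - 8,
    ∂Q/∂x - ∂P/∂y = 8x^2 + 16.

D is the region 0 ≤ x ≤ 1, 0 ≤ y ≤ 5. Evaluating the double integral:

    ∬_D (8x^2 + 16) dA = ∫_0^{1} ∫_0^{5} (8x^2 + 16) dy dx.

Inner (y from 0 to 5): 40x^2 + 80.
Outer (x from 0 to 1): 280/3.

Therefore ∮_C P dx + Q dy = 280/3.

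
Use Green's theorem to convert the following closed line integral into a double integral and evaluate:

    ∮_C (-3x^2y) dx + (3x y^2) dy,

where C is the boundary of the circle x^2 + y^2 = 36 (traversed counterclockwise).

Green's theorem converts the closed line integral into a double integral over the enclosed region D:

    ∮_C P dx + Q dy = ∬_D (∂Q/∂x - ∂P/∂y) dA.

Here P = -3x^2y, Q = 3x y^2, so

    ∂Q/∂x = 3y^2,    ∂P/∂y = -3x^2,
    ∂Q/∂x - ∂P/∂y = 3x^2 + 3y^2.

D is the region x^2 + y^2 ≤ 36. Evaluating the double integral:

In polar coordinates (x = r cos θ, y = r sin θ, dA = r dr dθ) the integrand becomes 3r^2, so

    ∬_D (3x^2 + 3y^2) dA = ∫_0^{2π} ∫_0^{6} (3r^2) · r dr dθ.

Inner (r from 0 to 6): 972.
Outer (θ from 0 to 2π): 1944π.

Therefore ∮_C P dx + Q dy = 1944π.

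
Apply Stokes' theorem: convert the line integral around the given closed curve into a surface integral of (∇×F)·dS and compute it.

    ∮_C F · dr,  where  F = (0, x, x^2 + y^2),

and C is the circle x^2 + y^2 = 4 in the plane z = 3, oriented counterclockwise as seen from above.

Let S be the flat disk x^2 + y^2 ≤ 4 in the plane z = 3, with upward unit normal n̂ = ẑ. By Stokes' theorem,

    ∮_C F · dr = ∬_S (∇ × F) · n̂ dS = ∬_D (curl F)_z dA,

where D is the disk x^2 + y^2 ≤ 4.

Compute the curl of F = (0, x, x^2 + y^2):
    (∇ × F)_x = ∂F_z/∂y - ∂F_y/∂z = 2y,
    (∇ × F)_y = ∂F_x/∂z - ∂F_z/∂x = -2x,
    (∇ × F)_z = ∂F_y/∂x - ∂F_x/∂y = 1.

On z = 3, (curl F)_z = 1.

Convert to polar (x = r cos θ, y = r sin θ, dA = r dr dθ); the integrand becomes 1, so

    ∬_D (curl F)_z dA = ∫_0^{2π} ∫_0^{2} (1) · r dr dθ.

Inner (r from 0 to 2): 2.
Outer (θ from 0 to 2π): 4π.

Therefore ∮_C F · dr = 4π.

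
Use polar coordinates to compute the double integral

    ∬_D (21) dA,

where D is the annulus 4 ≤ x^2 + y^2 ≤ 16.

The region D is 2 ≤ r ≤ 4, 0 ≤ θ ≤ 2π in polar coordinates, where x = r cos(θ), y = r sin(θ), and dA = r dr dθ.

Under the substitution, the integrand becomes 21, so

    ∬_D (21) dA = ∫_{0}^{2π} ∫_{2}^{4} (21) · r dr dθ.

Inner integral (in r): ∫_{2}^{4} (21) · r dr = 126.

Outer integral (in θ): ∫_{0}^{2π} (126) dθ = 252π.

Therefore ∬_D (21) dA = 252π.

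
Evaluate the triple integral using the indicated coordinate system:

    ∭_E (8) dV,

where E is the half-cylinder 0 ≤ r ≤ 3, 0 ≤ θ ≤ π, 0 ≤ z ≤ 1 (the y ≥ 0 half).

In cylindrical coordinates, x = r cos(θ), y = r sin(θ), z = z, and dV = r dr dθ dz.

The integrand becomes 8, so

    ∭_E (8) dV = ∫_{0}^{π} ∫_{0}^{3} ∫_{0}^{1} (8) · r dz dr dθ.

Inner (z): 8r.
Middle (r from 0 to 3): 36.
Outer (θ): 36π.

Therefore the triple integral equals 36π.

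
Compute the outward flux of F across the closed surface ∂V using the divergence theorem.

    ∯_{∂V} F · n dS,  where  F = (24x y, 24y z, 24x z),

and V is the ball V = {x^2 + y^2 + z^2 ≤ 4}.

By the divergence theorem,

    ∯_{∂V} F · n dS = ∭_V (∇ · F) dV.

Compute the divergence:
    ∇ · F = ∂F_x/∂x + ∂F_y/∂y + ∂F_z/∂z = 24y + 24z + 24x = 24x + 24y + 24z.

In spherical coordinates, x = ρ sin(φ) cos(θ), y = ρ sin(φ) sin(θ), z = ρ cos(φ), dV = ρ^2 sin(φ) dρ dφ dθ, with 0 ≤ ρ ≤ 2, 0 ≤ φ ≤ π, 0 ≤ θ ≤ 2π.

The integrand, after substitution and multiplying by the volume element, becomes (24ρ (sqrt(2)sin(φ)sin(θ + π/4) + cos(φ))) · ρ^2 sin(φ), so

    ∭_V (∇·F) dV = ∫_0^{2π} ∫_0^{π} ∫_0^{2} (24ρ (sqrt(2)sin(φ)sin(θ + π/4) + cos(φ))) · ρ^2 sin(φ) dρ dφ dθ.

Inner (ρ from 0 to 2): 96(sqrt(2)sin(φ)sin(θ + π/4) + cos(φ))sin(φ).
Middle (φ from 0 to π): 48sqrt(2)π sin(θ + π/4).
Outer (θ from 0 to 2π): 0.

Therefore ∯_{∂V} F · n dS = 0.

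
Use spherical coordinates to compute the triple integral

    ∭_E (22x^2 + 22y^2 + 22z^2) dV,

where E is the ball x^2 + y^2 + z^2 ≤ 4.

In spherical coordinates, x = ρ sin(φ) cos(θ), y = ρ sin(φ) sin(θ), z = ρ cos(φ), and dV = ρ^2 sin(φ) dρ dφ dθ.

The integrand becomes 22ρ^2, so

    ∭_E (22x^2 + 22y^2 + 22z^2) dV = ∫_{0}^{2π} ∫_{0}^{π} ∫_{0}^{2} (22ρ^2) · ρ^2 sin(φ) dρ dφ dθ.

Inner (ρ): 704sin(φ)/5.
Middle (φ): 1408/5.
Outer (θ): 2816π/5.

Therefore the triple integral equals 2816π/5.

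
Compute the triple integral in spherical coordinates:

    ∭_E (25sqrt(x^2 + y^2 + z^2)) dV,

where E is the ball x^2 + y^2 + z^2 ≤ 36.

In spherical coordinates, x = ρ sin(φ) cos(θ), y = ρ sin(φ) sin(θ), z = ρ cos(φ), and dV = ρ^2 sin(φ) dρ dφ dθ.

The integrand becomes 25ρ, so

    ∭_E (25sqrt(x^2 + y^2 + z^2)) dV = ∫_{0}^{2π} ∫_{0}^{π} ∫_{0}^{6} (25ρ) · ρ^2 sin(φ) dρ dφ dθ.

Inner (ρ): 8100sin(φ).
Middle (φ): 16200.
Outer (θ): 32400π.

Therefore the triple integral equals 32400π.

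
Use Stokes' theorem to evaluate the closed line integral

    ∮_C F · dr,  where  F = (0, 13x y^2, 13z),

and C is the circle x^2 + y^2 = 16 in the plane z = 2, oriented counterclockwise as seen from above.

Let S be the flat disk x^2 + y^2 ≤ 16 in the plane z = 2, with upward unit normal n̂ = ẑ. By Stokes' theorem,

    ∮_C F · dr = ∬_S (∇ × F) · n̂ dS = ∬_D (curl F)_z dA,

where D is the disk x^2 + y^2 ≤ 16.

Compute the curl of F = (0, 13x y^2, 13z):
    (∇ × F)_x = ∂F_z/∂y - ∂F_y/∂z = 0,
    (∇ × F)_y = ∂F_x/∂z - ∂F_z/∂x = 0,
    (∇ × F)_z = ∂F_y/∂x - ∂F_x/∂y = 13y^2.

On z = 2, (curl F)_z = 13y^2.

Convert to polar (x = r cos θ, y = r sin θ, dA = r dr dθ); the integrand becomes 13r^2sin(θ)^2, so

    ∬_D (curl F)_z dA = ∫_0^{2π} ∫_0^{4} (13r^2sin(θ)^2) · r dr dθ.

Inner (r from 0 to 4): 832sin(θ)^2.
Outer (θ from 0 to 2π): 832π.

Therefore ∮_C F · dr = 832π.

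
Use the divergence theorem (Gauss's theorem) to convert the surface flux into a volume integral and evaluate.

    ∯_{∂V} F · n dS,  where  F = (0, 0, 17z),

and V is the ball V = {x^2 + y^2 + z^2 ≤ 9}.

By the divergence theorem,

    ∯_{∂V} F · n dS = ∭_V (∇ · F) dV.

Compute the divergence:
    ∇ · F = ∂F_x/∂x + ∂F_y/∂y + ∂F_z/∂z = 0 + 0 + 17 = 17.

In spherical coordinates, x = ρ sin(φ) cos(θ), y = ρ sin(φ) sin(θ), z = ρ cos(φ), dV = ρ^2 sin(φ) dρ dφ dθ, with 0 ≤ ρ ≤ 3, 0 ≤ φ ≤ π, 0 ≤ θ ≤ 2π.

The integrand, after substitution and multiplying by the volume element, becomes (17) · ρ^2 sin(φ), so

    ∭_V (∇·F) dV = ∫_0^{2π} ∫_0^{π} ∫_0^{3} (17) · ρ^2 sin(φ) dρ dφ dθ.

Inner (ρ from 0 to 3): 153sin(φ).
Middle (φ from 0 to π): 306.
Outer (θ from 0 to 2π): 612π.

Therefore ∯_{∂V} F · n dS = 612π.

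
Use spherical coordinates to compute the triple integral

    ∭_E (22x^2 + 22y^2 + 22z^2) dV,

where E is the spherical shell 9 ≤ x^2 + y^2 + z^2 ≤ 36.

In spherical coordinates, x = ρ sin(φ) cos(θ), y = ρ sin(φ) sin(θ), z = ρ cos(φ), and dV = ρ^2 sin(φ) dρ dφ dθ.

The integrand becomes 22ρ^2, so

    ∭_E (22x^2 + 22y^2 + 22z^2) dV = ∫_{0}^{2π} ∫_{0}^{π} ∫_{3}^{6} (22ρ^2) · ρ^2 sin(φ) dρ dφ dθ.

Inner (ρ): 165726sin(φ)/5.
Middle (φ): 331452/5.
Outer (θ): 662904π/5.

Therefore the triple integral equals 662904π/5.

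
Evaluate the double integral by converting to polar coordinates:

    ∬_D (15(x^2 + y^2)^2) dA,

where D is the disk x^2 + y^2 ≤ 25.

The region D is 0 ≤ r ≤ 5, 0 ≤ θ ≤ 2π in polar coordinates, where x = r cos(θ), y = r sin(θ), and dA = r dr dθ.

Under the substitution, the integrand becomes 15r^4, so

    ∬_D (15(x^2 + y^2)^2) dA = ∫_{0}^{2π} ∫_{0}^{5} (15r^4) · r dr dθ.

Inner integral (in r): ∫_{0}^{5} (15r^4) · r dr = 78125/2.

Outer integral (in θ): ∫_{0}^{2π} (78125/2) dθ = 78125π.

Therefore ∬_D (15(x^2 + y^2)^2) dA = 78125π.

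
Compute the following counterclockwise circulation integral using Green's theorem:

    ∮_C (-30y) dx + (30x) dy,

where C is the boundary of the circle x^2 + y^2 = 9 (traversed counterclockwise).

Green's theorem converts the closed line integral into a double integral over the enclosed region D:

    ∮_C P dx + Q dy = ∬_D (∂Q/∂x - ∂P/∂y) dA.

Here P = -30y, Q = 30x, so

    ∂Q/∂x = 30,    ∂P/∂y = -30,
    ∂Q/∂x - ∂P/∂y = 60.

D is the region x^2 + y^2 ≤ 9. Evaluating the double integral:

In polar coordinates (x = r cos θ, y = r sin θ, dA = r dr dθ) the integrand becomes 60, so

    ∬_D (60) dA = ∫_0^{2π} ∫_0^{3} (60) · r dr dθ.

Inner (r from 0 to 3): 270.
Outer (θ from 0 to 2π): 540π.

Therefore ∮_C P dx + Q dy = 540π.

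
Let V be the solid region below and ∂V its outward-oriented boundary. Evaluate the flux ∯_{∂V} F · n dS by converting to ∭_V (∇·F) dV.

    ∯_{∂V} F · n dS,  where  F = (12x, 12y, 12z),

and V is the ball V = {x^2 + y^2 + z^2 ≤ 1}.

By the divergence theorem,

    ∯_{∂V} F · n dS = ∭_V (∇ · F) dV.

Compute the divergence:
    ∇ · F = ∂F_x/∂x + ∂F_y/∂y + ∂F_z/∂z = 12 + 12 + 12 = 36.

In spherical coordinates, x = ρ sin(φ) cos(θ), y = ρ sin(φ) sin(θ), z = ρ cos(φ), dV = ρ^2 sin(φ) dρ dφ dθ, with 0 ≤ ρ ≤ 1, 0 ≤ φ ≤ π, 0 ≤ θ ≤ 2π.

The integrand, after substitution and multiplying by the volume element, becomes (36) · ρ^2 sin(φ), so

    ∭_V (∇·F) dV = ∫_0^{2π} ∫_0^{π} ∫_0^{1} (36) · ρ^2 sin(φ) dρ dφ dθ.

Inner (ρ from 0 to 1): 12sin(φ).
Middle (φ from 0 to π): 24.
Outer (θ from 0 to 2π): 48π.

Therefore ∯_{∂V} F · n dS = 48π.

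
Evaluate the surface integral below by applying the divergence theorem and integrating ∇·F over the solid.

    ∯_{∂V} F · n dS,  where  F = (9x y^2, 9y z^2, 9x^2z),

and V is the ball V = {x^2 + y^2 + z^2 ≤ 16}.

By the divergence theorem,

    ∯_{∂V} F · n dS = ∭_V (∇ · F) dV.

Compute the divergence:
    ∇ · F = ∂F_x/∂x + ∂F_y/∂y + ∂F_z/∂z = 9y^2 + 9z^2 + 9x^2 = 9x^2 + 9y^2 + 9z^2.

In spherical coordinates, x = ρ sin(φ) cos(θ), y = ρ sin(φ) sin(θ), z = ρ cos(φ), dV = ρ^2 sin(φ) dρ dφ dθ, with 0 ≤ ρ ≤ 4, 0 ≤ φ ≤ π, 0 ≤ θ ≤ 2π.

The integrand, after substitution and multiplying by the volume element, becomes (9ρ^2) · ρ^2 sin(φ), so

    ∭_V (∇·F) dV = ∫_0^{2π} ∫_0^{π} ∫_0^{4} (9ρ^2) · ρ^2 sin(φ) dρ dφ dθ.

Inner (ρ from 0 to 4): 9216sin(φ)/5.
Middle (φ from 0 to π): 18432/5.
Outer (θ from 0 to 2π): 36864π/5.

Therefore ∯_{∂V} F · n dS = 36864π/5.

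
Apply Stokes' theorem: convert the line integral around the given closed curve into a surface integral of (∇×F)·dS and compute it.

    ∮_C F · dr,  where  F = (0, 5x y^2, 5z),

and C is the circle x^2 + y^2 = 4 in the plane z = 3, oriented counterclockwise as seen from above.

Let S be the flat disk x^2 + y^2 ≤ 4 in the plane z = 3, with upward unit normal n̂ = ẑ. By Stokes' theorem,

    ∮_C F · dr = ∬_S (∇ × F) · n̂ dS = ∬_D (curl F)_z dA,

where D is the disk x^2 + y^2 ≤ 4.

Compute the curl of F = (0, 5x y^2, 5z):
    (∇ × F)_x = ∂F_z/∂y - ∂F_y/∂z = 0,
    (∇ × F)_y = ∂F_x/∂z - ∂F_z/∂x = 0,
    (∇ × F)_z = ∂F_y/∂x - ∂F_x/∂y = 5y^2.

On z = 3, (curl F)_z = 5y^2.

Convert to polar (x = r cos θ, y = r sin θ, dA = r dr dθ); the integrand becomes 5r^2sin(θ)^2, so

    ∬_D (curl F)_z dA = ∫_0^{2π} ∫_0^{2} (5r^2sin(θ)^2) · r dr dθ.

Inner (r from 0 to 2): 20sin(θ)^2.
Outer (θ from 0 to 2π): 20π.

Therefore ∮_C F · dr = 20π.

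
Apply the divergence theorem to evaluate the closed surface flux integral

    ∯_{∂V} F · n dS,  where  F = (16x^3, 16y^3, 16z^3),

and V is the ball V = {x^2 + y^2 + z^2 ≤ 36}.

By the divergence theorem,

    ∯_{∂V} F · n dS = ∭_V (∇ · F) dV.

Compute the divergence:
    ∇ · F = ∂F_x/∂x + ∂F_y/∂y + ∂F_z/∂z = 48x^2 + 48y^2 + 48z^2.

In spherical coordinates, x = ρ sin(φ) cos(θ), y = ρ sin(φ) sin(θ), z = ρ cos(φ), dV = ρ^2 sin(φ) dρ dφ dθ, with 0 ≤ ρ ≤ 6, 0 ≤ φ ≤ π, 0 ≤ θ ≤ 2π.

The integrand, after substitution and multiplying by the volume element, becomes (48ρ^2) · ρ^2 sin(φ), so

    ∭_V (∇·F) dV = ∫_0^{2π} ∫_0^{π} ∫_0^{6} (48ρ^2) · ρ^2 sin(φ) dρ dφ dθ.

Inner (ρ from 0 to 6): 373248sin(φ)/5.
Middle (φ from 0 to π): 746496/5.
Outer (θ from 0 to 2π): 1492992π/5.

Therefore ∯_{∂V} F · n dS = 1492992π/5.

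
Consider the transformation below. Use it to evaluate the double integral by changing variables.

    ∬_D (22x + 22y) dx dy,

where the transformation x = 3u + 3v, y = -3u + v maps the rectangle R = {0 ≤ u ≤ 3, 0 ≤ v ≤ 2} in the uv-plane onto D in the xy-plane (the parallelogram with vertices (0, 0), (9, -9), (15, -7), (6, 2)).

Compute the Jacobian determinant of (x, y) with respect to (u, v):

    ∂(x,y)/∂(u,v) = | 3  3 | = (3)(1) - (3)(-3) = 12.
                   | -3  1 |

Its absolute value is |J| = 12 (the area scaling factor).

Substituting x = 3u + 3v, y = -3u + v into the integrand,

    22x + 22y → 88v,

so the integral becomes

    ∬_R (88v) · |J| du dv = ∫_0^3 ∫_0^2 (1056v) dv du.

Inner (v): 2112.
Outer (u): 6336.

Therefore ∬_D (22x + 22y) dx dy = 6336.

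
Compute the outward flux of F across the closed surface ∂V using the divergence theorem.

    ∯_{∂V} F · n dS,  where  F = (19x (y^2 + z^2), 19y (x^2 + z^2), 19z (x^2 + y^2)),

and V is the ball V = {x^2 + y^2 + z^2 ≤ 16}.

By the divergence theorem,

    ∯_{∂V} F · n dS = ∭_V (∇ · F) dV.

Compute the divergence:
    ∇ · F = ∂F_x/∂x + ∂F_y/∂y + ∂F_z/∂z = 19y^2 + 19z^2 + 19x^2 + 19z^2 + 19x^2 + 19y^2 = 38x^2 + 38y^2 + 38z^2.

In spherical coordinates, x = ρ sin(φ) cos(θ), y = ρ sin(φ) sin(θ), z = ρ cos(φ), dV = ρ^2 sin(φ) dρ dφ dθ, with 0 ≤ ρ ≤ 4, 0 ≤ φ ≤ π, 0 ≤ θ ≤ 2π.

The integrand, after substitution and multiplying by the volume element, becomes (38ρ^2) · ρ^2 sin(φ), so

    ∭_V (∇·F) dV = ∫_0^{2π} ∫_0^{π} ∫_0^{4} (38ρ^2) · ρ^2 sin(φ) dρ dφ dθ.

Inner (ρ from 0 to 4): 38912sin(φ)/5.
Middle (φ from 0 to π): 77824/5.
Outer (θ from 0 to 2π): 155648π/5.

Therefore ∯_{∂V} F · n dS = 155648π/5.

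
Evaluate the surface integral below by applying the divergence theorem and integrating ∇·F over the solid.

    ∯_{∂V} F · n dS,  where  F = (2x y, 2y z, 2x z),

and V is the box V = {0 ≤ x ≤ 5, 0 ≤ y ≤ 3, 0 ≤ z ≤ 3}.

By the divergence theorem,

    ∯_{∂V} F · n dS = ∭_V (∇ · F) dV.

Compute the divergence:
    ∇ · F = ∂F_x/∂x + ∂F_y/∂y + ∂F_z/∂z = 2y + 2z + 2x = 2x + 2y + 2z.

V is a rectangular box, so dV = dx dy dz with 0 ≤ x ≤ 5, 0 ≤ y ≤ 3, 0 ≤ z ≤ 3.

Integrate (2x + 2y + 2z) over V as an iterated integral:

    ∭_V (∇·F) dV = ∫_0^{5} ∫_0^{3} ∫_0^{3} (2x + 2y + 2z) dz dy dx.

Inner (z from 0 to 3): 6x + 6y + 9.
Middle (y from 0 to 3): 18x + 54.
Outer (x from 0 to 5): 495.

Therefore ∯_{∂V} F · n dS = 495.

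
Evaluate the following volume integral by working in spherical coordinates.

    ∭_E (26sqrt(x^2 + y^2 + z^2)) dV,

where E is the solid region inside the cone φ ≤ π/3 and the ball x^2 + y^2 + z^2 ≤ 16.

In spherical coordinates, x = ρ sin(φ) cos(θ), y = ρ sin(φ) sin(θ), z = ρ cos(φ), and dV = ρ^2 sin(φ) dρ dφ dθ.

The integrand becomes 26ρ, so

    ∭_E (26sqrt(x^2 + y^2 + z^2)) dV = ∫_{0}^{2π} ∫_{0}^{π/3} ∫_{0}^{4} (26ρ) · ρ^2 sin(φ) dρ dφ dθ.

Inner (ρ): 1664sin(φ).
Middle (φ): 832.
Outer (θ): 1664π.

Therefore the triple integral equals 1664π.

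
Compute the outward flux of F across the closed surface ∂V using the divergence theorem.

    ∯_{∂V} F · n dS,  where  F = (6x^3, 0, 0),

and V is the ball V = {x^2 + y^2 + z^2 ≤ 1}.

By the divergence theorem,

    ∯_{∂V} F · n dS = ∭_V (∇ · F) dV.

Compute the divergence:
    ∇ · F = ∂F_x/∂x + ∂F_y/∂y + ∂F_z/∂z = 18x^2 + 0 + 0 = 18x^2.

In spherical coordinates, x = ρ sin(φ) cos(θ), y = ρ sin(φ) sin(θ), z = ρ cos(φ), dV = ρ^2 sin(φ) dρ dφ dθ, with 0 ≤ ρ ≤ 1, 0 ≤ φ ≤ π, 0 ≤ θ ≤ 2π.

The integrand, after substitution and multiplying by the volume element, becomes (18ρ^2sin(φ)^2cos(θ)^2) · ρ^2 sin(φ), so

    ∭_V (∇·F) dV = ∫_0^{2π} ∫_0^{π} ∫_0^{1} (18ρ^2sin(φ)^2cos(θ)^2) · ρ^2 sin(φ) dρ dφ dθ.

Inner (ρ from 0 to 1): 18sin(φ)^3cos(θ)^2/5.
Middle (φ from 0 to π): 24cos(θ)^2/5.
Outer (θ from 0 to 2π): 24π/5.

Therefore ∯_{∂V} F · n dS = 24π/5.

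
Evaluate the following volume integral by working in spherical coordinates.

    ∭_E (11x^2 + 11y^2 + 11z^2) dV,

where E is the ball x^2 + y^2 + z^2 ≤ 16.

In spherical coordinates, x = ρ sin(φ) cos(θ), y = ρ sin(φ) sin(θ), z = ρ cos(φ), and dV = ρ^2 sin(φ) dρ dφ dθ.

The integrand becomes 11ρ^2, so

    ∭_E (11x^2 + 11y^2 + 11z^2) dV = ∫_{0}^{2π} ∫_{0}^{π} ∫_{0}^{4} (11ρ^2) · ρ^2 sin(φ) dρ dφ dθ.

Inner (ρ): 11264sin(φ)/5.
Middle (φ): 22528/5.
Outer (θ): 45056π/5.

Therefore the triple integral equals 45056π/5.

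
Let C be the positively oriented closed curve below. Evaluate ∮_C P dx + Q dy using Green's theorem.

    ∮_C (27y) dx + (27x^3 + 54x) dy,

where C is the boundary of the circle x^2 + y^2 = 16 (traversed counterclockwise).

Green's theorem converts the closed line integral into a double integral over the enclosed region D:

    ∮_C P dx + Q dy = ∬_D (∂Q/∂x - ∂P/∂y) dA.

Here P = 27y, Q = 27x^3 + 54x, so

    ∂Q/∂x = 81x^2 + 54,    ∂P/∂y = 27,
    ∂Q/∂x - ∂P/∂y = 81x^2 + 27.

D is the region x^2 + y^2 ≤ 16. Evaluating the double integral:

In polar coordinates (x = r cos θ, y = r sin θ, dA = r dr dθ) the integrand becomes 81r^2cos(θ)^2 + 27, so

    ∬_D (81x^2 + 27) dA = ∫_0^{2π} ∫_0^{4} (81r^2cos(θ)^2 + 27) · r dr dθ.

Inner (r from 0 to 4): 5184cos(θ)^2 + 216.
Outer (θ from 0 to 2π): 5616π.

Therefore ∮_C P dx + Q dy = 5616π.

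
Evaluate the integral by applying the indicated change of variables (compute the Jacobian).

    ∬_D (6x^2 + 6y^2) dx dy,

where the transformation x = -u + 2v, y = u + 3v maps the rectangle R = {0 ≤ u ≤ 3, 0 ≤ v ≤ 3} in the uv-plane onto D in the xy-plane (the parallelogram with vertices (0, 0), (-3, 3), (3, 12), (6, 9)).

Compute the Jacobian determinant of (x, y) with respect to (u, v):

    ∂(x,y)/∂(u,v) = | -1  2 | = (-1)(3) - (2)(1) = -5.
                   | 1  3 |

Its absolute value is |J| = 5 (the area scaling factor).

Substituting x = -u + 2v, y = u + 3v into the integrand,

    6x^2 + 6y^2 → 12u^2 + 12u v + 78v^2,

so the integral becomes

    ∬_R (12u^2 + 12u v + 78v^2) · |J| du dv = ∫_0^3 ∫_0^3 (60u^2 + 60u v + 390v^2) dv du.

Inner (v): 180u^2 + 270u + 3510.
Outer (u): 13365.

Therefore ∬_D (6x^2 + 6y^2) dx dy = 13365.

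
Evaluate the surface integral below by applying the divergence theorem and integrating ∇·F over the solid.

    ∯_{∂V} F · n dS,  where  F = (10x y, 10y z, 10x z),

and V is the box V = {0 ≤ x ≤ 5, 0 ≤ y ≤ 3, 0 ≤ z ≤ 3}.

By the divergence theorem,

    ∯_{∂V} F · n dS = ∭_V (∇ · F) dV.

Compute the divergence:
    ∇ · F = ∂F_x/∂x + ∂F_y/∂y + ∂F_z/∂z = 10y + 10z + 10x = 10x + 10y + 10z.

V is a rectangular box, so dV = dx dy dz with 0 ≤ x ≤ 5, 0 ≤ y ≤ 3, 0 ≤ z ≤ 3.

Integrate (10x + 10y + 10z) over V as an iterated integral:

    ∭_V (∇·F) dV = ∫_0^{5} ∫_0^{3} ∫_0^{3} (10x + 10y + 10z) dz dy dx.

Inner (z from 0 to 3): 30x + 30y + 45.
Middle (y from 0 to 3): 90x + 270.
Outer (x from 0 to 5): 2475.

Therefore ∯_{∂V} F · n dS = 2475.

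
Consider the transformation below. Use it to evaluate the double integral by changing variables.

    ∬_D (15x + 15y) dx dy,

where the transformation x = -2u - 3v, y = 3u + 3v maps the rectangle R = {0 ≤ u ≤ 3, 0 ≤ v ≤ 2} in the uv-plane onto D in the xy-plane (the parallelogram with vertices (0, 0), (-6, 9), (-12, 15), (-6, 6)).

Compute the Jacobian determinant of (x, y) with respect to (u, v):

    ∂(x,y)/∂(u,v) = | -2  -3 | = (-2)(3) - (-3)(3) = 3.
                   | 3  3 |

Its absolute value is |J| = 3 (the area scaling factor).

Substituting x = -2u - 3v, y = 3u + 3v into the integrand,

    15x + 15y → 15u,

so the integral becomes

    ∬_R (15u) · |J| du dv = ∫_0^3 ∫_0^2 (45u) dv du.

Inner (v): 90u.
Outer (u): 405.

Therefore ∬_D (15x + 15y) dx dy = 405.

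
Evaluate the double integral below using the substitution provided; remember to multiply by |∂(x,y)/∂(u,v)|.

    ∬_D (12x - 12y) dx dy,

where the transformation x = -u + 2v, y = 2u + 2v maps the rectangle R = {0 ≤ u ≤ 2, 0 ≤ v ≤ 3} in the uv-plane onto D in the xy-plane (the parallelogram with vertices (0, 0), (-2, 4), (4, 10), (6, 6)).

Compute the Jacobian determinant of (x, y) with respect to (u, v):

    ∂(x,y)/∂(u,v) = | -1  2 | = (-1)(2) - (2)(2) = -6.
                   | 2  2 |

Its absolute value is |J| = 6 (the area scaling factor).

Substituting x = -u + 2v, y = 2u + 2v into the integrand,

    12x - 12y → -36u,

so the integral becomes

    ∬_R (-36u) · |J| du dv = ∫_0^2 ∫_0^3 (-216u) dv du.

Inner (v): -648u.
Outer (u): -1296.

Therefore ∬_D (12x - 12y) dx dy = -1296.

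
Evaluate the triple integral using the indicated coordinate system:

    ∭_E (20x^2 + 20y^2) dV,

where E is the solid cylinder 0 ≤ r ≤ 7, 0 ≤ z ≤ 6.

In cylindrical coordinates, x = r cos(θ), y = r sin(θ), z = z, and dV = r dr dθ dz.

The integrand becomes 20r^2, so

    ∭_E (20x^2 + 20y^2) dV = ∫_{0}^{2π} ∫_{0}^{7} ∫_{0}^{6} (20r^2) · r dz dr dθ.

Inner (z): 120r^3.
Middle (r from 0 to 7): 72030.
Outer (θ): 144060π.

Therefore the triple integral equals 144060π.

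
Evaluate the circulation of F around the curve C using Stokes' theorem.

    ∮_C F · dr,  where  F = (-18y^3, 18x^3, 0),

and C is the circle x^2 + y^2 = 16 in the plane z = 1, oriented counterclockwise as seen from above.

Let S be the flat disk x^2 + y^2 ≤ 16 in the plane z = 1, with upward unit normal n̂ = ẑ. By Stokes' theorem,

    ∮_C F · dr = ∬_S (∇ × F) · n̂ dS = ∬_D (curl F)_z dA,

where D is the disk x^2 + y^2 ≤ 16.

Compute the curl of F = (-18y^3, 18x^3, 0):
    (∇ × F)_x = ∂F_z/∂y - ∂F_y/∂z = 0,
    (∇ × F)_y = ∂F_x/∂z - ∂F_z/∂x = 0,
    (∇ × F)_z = ∂F_y/∂x - ∂F_x/∂y = 54x^2 + 54y^2.

On z = 1, (curl F)_z = 54x^2 + 54y^2.

Convert to polar (x = r cos θ, y = r sin θ, dA = r dr dθ); the integrand becomes 54r^2, so

    ∬_D (curl F)_z dA = ∫_0^{2π} ∫_0^{4} (54r^2) · r dr dθ.

Inner (r from 0 to 4): 3456.
Outer (θ from 0 to 2π): 6912π.

Therefore ∮_C F · dr = 6912π.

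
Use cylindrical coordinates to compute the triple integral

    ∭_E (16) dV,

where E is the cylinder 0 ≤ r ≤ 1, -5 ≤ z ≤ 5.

In cylindrical coordinates, x = r cos(θ), y = r sin(θ), z = z, and dV = r dr dθ dz.

The integrand becomes 16, so

    ∭_E (16) dV = ∫_{0}^{2π} ∫_{0}^{1} ∫_{-5}^{5} (16) · r dz dr dθ.

Inner (z): 160r.
Middle (r from 0 to 1): 80.
Outer (θ): 160π.

Therefore the triple integral equals 160π.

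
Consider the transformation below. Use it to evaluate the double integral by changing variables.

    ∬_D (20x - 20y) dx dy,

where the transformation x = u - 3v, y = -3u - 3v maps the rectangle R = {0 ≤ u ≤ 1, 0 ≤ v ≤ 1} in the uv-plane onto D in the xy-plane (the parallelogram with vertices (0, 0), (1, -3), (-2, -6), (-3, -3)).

Compute the Jacobian determinant of (x, y) with respect to (u, v):

    ∂(x,y)/∂(u,v) = | 1  -3 | = (1)(-3) - (-3)(-3) = -12.
                   | -3  -3 |

Its absolute value is |J| = 12 (the area scaling factor).

Substituting x = u - 3v, y = -3u - 3v into the integrand,

    20x - 20y → 80u,

so the integral becomes

    ∬_R (80u) · |J| du dv = ∫_0^1 ∫_0^1 (960u) dv du.

Inner (v): 960u.
Outer (u): 480.

Therefore ∬_D (20x - 20y) dx dy = 480.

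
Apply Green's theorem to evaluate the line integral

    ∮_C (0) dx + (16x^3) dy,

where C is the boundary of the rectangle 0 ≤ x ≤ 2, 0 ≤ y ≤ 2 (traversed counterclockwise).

Green's theorem converts the closed line integral into a double integral over the enclosed region D:

    ∮_C P dx + Q dy = ∬_D (∂Q/∂x - ∂P/∂y) dA.

Here P = 0, Q = 16x^3, so

    ∂Q/∂x = 48x^2,    ∂P/∂y = 0,
    ∂Q/∂x - ∂P/∂y = 48x^2.

D is the region 0 ≤ x ≤ 2, 0 ≤ y ≤ 2. Evaluating the double integral:

    ∬_D (48x^2) dA = ∫_0^{2} ∫_0^{2} (48x^2) dy dx.

Inner (y from 0 to 2): 96x^2.
Outer (x from 0 to 2): 256.

Therefore ∮_C P dx + Q dy = 256.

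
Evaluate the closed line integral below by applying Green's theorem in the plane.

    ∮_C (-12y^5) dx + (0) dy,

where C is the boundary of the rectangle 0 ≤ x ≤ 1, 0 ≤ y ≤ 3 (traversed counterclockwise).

Green's theorem converts the closed line integral into a double integral over the enclosed region D:

    ∮_C P dx + Q dy = ∬_D (∂Q/∂x - ∂P/∂y) dA.

Here P = -12y^5, Q = 0, so

    ∂Q/∂x = 0,    ∂P/∂y = -60y^4,
    ∂Q/∂x - ∂P/∂y = 60y^4.

D is the region 0 ≤ x ≤ 1, 0 ≤ y ≤ 3. Evaluating the double integral:

    ∬_D (60y^4) dA = ∫_0^{1} ∫_0^{3} (60y^4) dy dx.

Inner (y from 0 to 3): 2916.
Outer (x from 0 to 1): 2916.

Therefore ∮_C P dx + Q dy = 2916.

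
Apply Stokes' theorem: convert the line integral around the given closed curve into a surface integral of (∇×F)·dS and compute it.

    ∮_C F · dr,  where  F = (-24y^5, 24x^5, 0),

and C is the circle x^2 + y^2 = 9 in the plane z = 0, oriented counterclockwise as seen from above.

Let S be the flat disk x^2 + y^2 ≤ 9 in the plane z = 0, with upward unit normal n̂ = ẑ. By Stokes' theorem,

    ∮_C F · dr = ∬_S (∇ × F) · n̂ dS = ∬_D (curl F)_z dA,

where D is the disk x^2 + y^2 ≤ 9.

Compute the curl of F = (-24y^5, 24x^5, 0):
    (∇ × F)_x = ∂F_z/∂y - ∂F_y/∂z = 0,
    (∇ × F)_y = ∂F_x/∂z - ∂F_z/∂x = 0,
    (∇ × F)_z = ∂F_y/∂x - ∂F_x/∂y = 120x^4 + 120y^4.

On z = 0, (curl F)_z = 120x^4 + 120y^4.

Convert to polar (x = r cos θ, y = r sin θ, dA = r dr dθ); the integrand becomes 120r^4(sin(θ)^4 + cos(θ)^4), so

    ∬_D (curl F)_z dA = ∫_0^{2π} ∫_0^{3} (120r^4(sin(θ)^4 + cos(θ)^4)) · r dr dθ.

Inner (r from 0 to 3): 14580sin(θ)^4 + 14580cos(θ)^4.
Outer (θ from 0 to 2π): 21870π.

Therefore ∮_C F · dr = 21870π.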